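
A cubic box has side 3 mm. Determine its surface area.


Shape: cube
Side s = 3 mm
A cube has 6 square faces.
Formula: SA = 6 * s^2
s^2 = 9
SA = 6 * 9
SA = 54
54 mm^2


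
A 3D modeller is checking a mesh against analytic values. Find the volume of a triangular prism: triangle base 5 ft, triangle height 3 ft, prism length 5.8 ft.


Shape: triangular prism
Triangle base = 5 ft, triangle height = 3 ft, prism length L = 5.8 ft
Formula: V = (1/2 * b * h_tri) * L
Cross-section area = 0.5 * 5 * 3 = 7.5
V = 7.5 * 5.8
V = 43.5
43.5 ft^3


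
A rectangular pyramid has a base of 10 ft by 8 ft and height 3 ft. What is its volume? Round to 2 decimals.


Shape: rectangular pyramid
Base: 10 ft x 8 ft, Height h = 3 ft
Formula: V = (1/3) * base_area * h
base_area = 10 * 8 = 80
base_area * h = 80 * 3 = 240
V = 240 / 3
V = 80
80 ft^3


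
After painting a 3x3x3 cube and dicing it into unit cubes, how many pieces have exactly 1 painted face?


Large cube: 3 x 3 x 3, cut into unit cubes.
n = 3, so n - 2 = 1
Cubes with 1 painted face lie in the interior of each face.
A cube has 6 faces; each contributes (n - 2)^2 = 1 such cubes.
Count = 6 * 1 = 6
6 unit cubes


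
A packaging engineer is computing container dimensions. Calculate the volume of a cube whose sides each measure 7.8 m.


Shape: cube
Side s = 7.8 m
Formula: V = s^3
V = 7.8 * 7.8 * 7.8
V = 60.84 * 7.8
V = 474.552
474.552 m^3


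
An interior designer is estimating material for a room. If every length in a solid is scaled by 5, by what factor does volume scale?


Linear scale factor k = 5
Rule: under a linear scaling by k, volumes scale by k^3.
k^3 = 5 * 5 * 5
k^3 = 25 * 5
k^3 = 125
Volume scales by a factor of 125.
125 (dimensionless)


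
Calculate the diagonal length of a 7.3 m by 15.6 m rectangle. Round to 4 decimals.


Shape: rectangle (diagonal via Pythagoras)
Sides: 7.3 m and 15.6 m
Formula: d = sqrt(l^2 + w^2)
l^2 = 53.29, w^2 = 243.36
l^2 + w^2 = 296.65
d = sqrt(296.65)
d = 17.2235
17.2235 m


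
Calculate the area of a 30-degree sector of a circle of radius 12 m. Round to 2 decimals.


Shape: circular sector
Radius r = 12 m, Angle = 30 degrees
Formula: A = (angle/360) * pi * r^2
r^2 = 144
Fraction of circle = 30/360
A = (30/360) * pi * 144
A = 12 * pi
A = 37.7
37.7 m^2


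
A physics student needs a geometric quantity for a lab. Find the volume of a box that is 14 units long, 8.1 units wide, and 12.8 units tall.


Shape: rectangular prism
l = 14 units, w = 8.1 units, h = 12.8 units
Formula: V = l * w * h
V = 14 * 8.1 * 12.8
V = 113.4 * 12.8
V = 1451.52
1451.52 units^3


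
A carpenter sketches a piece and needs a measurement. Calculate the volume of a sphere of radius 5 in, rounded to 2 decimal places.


Shape: sphere
Radius r = 5 in
Formula: V = (4/3) * pi * r^3
r^3 = 125
(4/3) * 125 = 166.666667
V = 166.666667 * pi
V = 523.6
523.6 in^3


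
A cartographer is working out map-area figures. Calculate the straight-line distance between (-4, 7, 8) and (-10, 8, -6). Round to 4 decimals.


3D distance between two points
P1 = (-4, 7, 8), P2 = (-10, 8, -6)
Formula: d = sqrt((x2-x1)^2 + (y2-y1)^2 + (z2-z1)^2)
dx = -10 - -4 = -6
dy = 8 - 7 = 1
dz = -6 - 8 = -14
dx^2 + dy^2 + dz^2 = 36 + 1 + 196 = 233
d = sqrt(233)
d = 15.2643
15.2643 units


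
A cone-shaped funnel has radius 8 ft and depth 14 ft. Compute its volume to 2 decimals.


Shape: cone
Radius r = 8 ft, Height h = 14 ft
Formula: V = (1/3) * pi * r^2 * h
r^2 = 64
pi * r^2 * h = pi * 64 * 14 = 896 * pi
V = 896 * pi / 3
V = 938.29
938.29 ft^3


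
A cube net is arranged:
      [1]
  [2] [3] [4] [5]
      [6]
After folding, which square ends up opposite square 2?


Net: cross layout. Take square 3 as the base (bottom).
Fold the four squares in the horizontal row up around 3: 2 -> left, 4 -> right, 5 wraps to the top.
Fold 1 and 6 up from 3: 1 -> back, 6 -> front.
Opposite pairs are therefore: (1, 6), (2, 4), (3, 5).
Face 2 is opposite face 4.
face 4


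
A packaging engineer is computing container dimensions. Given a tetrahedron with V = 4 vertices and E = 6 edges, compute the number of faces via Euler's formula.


Polyhedron: tetrahedron
Euler's formula for convex polyhedra: V - E + F = 2
Given: V = 4 vertices and E = 6 edges
Solve for F:
F = 2 + E - V = 2 + 6 - 4 = 4
4 faces


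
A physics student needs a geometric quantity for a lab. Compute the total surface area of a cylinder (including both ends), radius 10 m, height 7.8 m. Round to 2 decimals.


Shape: closed cylinder
Radius r = 10 m, Height h = 7.8 m
Formula: SA = 2*pi*r^2 + 2*pi*r*h = 2*pi*r*(r + h)
r + h = 17.8
2 * r * (r + h) = 2 * 10 * 17.8 = 356
SA = 356 * pi
SA = 1118.41
1118.41 m^2


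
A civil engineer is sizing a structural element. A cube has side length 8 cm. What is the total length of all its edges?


Shape: cube
Side s = 8 cm
A cube has 12 edges, all equal.
Formula: total edge length = 12 * s
Total = 12 * 8
Total = 96
96 cm


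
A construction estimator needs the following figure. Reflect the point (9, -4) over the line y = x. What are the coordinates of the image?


Transformation: reflection
Original point: (9, -4)
Rule for reflection over y = x: (x, y) -> (y, x)
Apply: (9, -4) -> (-4, 9)
(-4, 9)


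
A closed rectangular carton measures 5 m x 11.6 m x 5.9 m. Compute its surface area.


Shape: rectangular prism
l = 5 m, w = 11.6 m, h = 5.9 m
Formula: SA = 2(lw + lh + wh)
lw = 58, lh = 29.5, wh = 68.44
lw + lh + wh = 155.94
SA = 2 * 155.94
SA = 311.88
311.88 m^2


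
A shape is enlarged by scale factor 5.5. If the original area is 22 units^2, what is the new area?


Linear scale factor k = 5.5
Original area = 22 units^2
Rule: under a linear scaling by k, areas scale by k^2.
k^2 = 5.5^2 = 30.25
New area = 22 * 30.25
New area = 665.5
665.5 units^2


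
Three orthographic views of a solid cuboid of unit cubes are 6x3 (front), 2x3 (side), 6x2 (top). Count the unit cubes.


Orthographic views of a solid rectangular block:
Front view 6 x 3 -> length = 6, height = 3
Side view 2 x 3 -> width = 2, height = 3 (consistent)
Top view 6 x 2 -> confirms length = 6, width = 2
The block is 6 x 2 x 3.
Total unit cubes = 6 * 2 * 3 = 36
36 unit cubes


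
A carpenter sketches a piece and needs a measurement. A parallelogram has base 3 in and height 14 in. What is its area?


Shape: parallelogram
Base b = 3 in, Height h = 14 in
Formula: A = b * h
A = 3 * 14
A = 42
42 in^2


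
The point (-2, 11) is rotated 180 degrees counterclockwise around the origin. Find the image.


Transformation: rotation about the origin
Original point: (-2, 11)
Rule for 180 deg: (x, y) -> (-x, -y)
Apply: (-2, 11) -> (2, -11)
(2, -11)


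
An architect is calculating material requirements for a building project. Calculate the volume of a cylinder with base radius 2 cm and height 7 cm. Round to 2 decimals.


Shape: cylinder
Radius r = 2 cm, Height h = 7 cm
Formula: V = pi * r^2 * h
r^2 = 4
V = pi * 4 * 7
V = 28 * pi
V = 87.96
87.96 cm^3


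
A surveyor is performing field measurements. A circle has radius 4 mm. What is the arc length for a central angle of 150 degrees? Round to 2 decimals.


Shape: circular arc
Radius r = 4 mm, Angle = 150 degrees
Formula: L = (angle/360) * 2 * pi * r
2 * pi * r = 8 * pi
L = (150/360) * 8 * pi
L = 3.333333 * pi
L = 10.47
10.47 mm


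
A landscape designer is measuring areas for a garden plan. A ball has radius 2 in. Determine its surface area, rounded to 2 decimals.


Shape: sphere
Radius r = 2 in
Formula: SA = 4 * pi * r^2
r^2 = 4
SA = 4 * pi * 4
SA = 16 * pi
SA = 50.27
50.27 in^2


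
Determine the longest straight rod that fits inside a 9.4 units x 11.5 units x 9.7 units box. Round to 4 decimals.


Shape: rectangular box (space diagonal)
l = 9.4 units, w = 11.5 units, h = 9.7 units
Visualize: the diagonal of the base, then a right triangle with that diagonal and the height.
Formula: d = sqrt(l^2 + w^2 + h^2)
l^2 + w^2 + h^2 = 88.36 + 132.25 + 94.09 = 314.7
d = sqrt(314.7)
d = 17.7398
17.7398 units


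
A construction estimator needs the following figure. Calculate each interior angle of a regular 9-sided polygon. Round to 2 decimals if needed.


Shape: regular nonagon (9 sides)
Formula: interior angle = (n - 2) * 180 / n
(n - 2) = 7
(n - 2) * 180 = 1260
angle = 1260 / 9
angle = 140
140 degrees


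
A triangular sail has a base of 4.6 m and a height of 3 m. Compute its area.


Shape: triangle
Base b = 4.6 m, Height h = 3 m
Formula: A = (1/2) * b * h
A = 0.5 * 4.6 * 3
A = 0.5 * 13.8
A = 6.9
6.9 m^2


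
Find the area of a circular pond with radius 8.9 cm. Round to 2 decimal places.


Shape: circle
Radius r = 8.9 cm
Formula: A = pi * r^2
r^2 = 8.9^2 = 79.21
A = pi * 79.21
A = 248.85
248.85 cm^2


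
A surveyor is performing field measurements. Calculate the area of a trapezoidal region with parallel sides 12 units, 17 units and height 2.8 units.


Shape: trapezoid
Parallel sides a = 12 units, b = 17 units; Height h = 2.8 units
Formula: A = (a + b) * h / 2
a + b = 12 + 17 = 29
A = 29 * 2.8 / 2
A = 81.2 / 2
A = 40.6
40.6 units^2


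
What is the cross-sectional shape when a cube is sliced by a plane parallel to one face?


Solid: cube
Cutting plane: parallel to one face
Visualize the intersection of the plane with the solid's surface.
The boundary of the cut region is a square.
square


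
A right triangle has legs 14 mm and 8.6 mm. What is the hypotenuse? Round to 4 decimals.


Shape: right triangle
Legs a = 14 mm, b = 8.6 mm
Formula: c = sqrt(a^2 + b^2)
a^2 = 196, b^2 = 73.96
a^2 + b^2 = 269.96
c = sqrt(269.96)
c = 16.4305
16.4305 mm


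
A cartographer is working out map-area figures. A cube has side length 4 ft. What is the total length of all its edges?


Shape: cube
Side s = 4 ft
A cube has 12 edges, all equal.
Formula: total edge length = 12 * s
Total = 12 * 4
Total = 48
48 ft


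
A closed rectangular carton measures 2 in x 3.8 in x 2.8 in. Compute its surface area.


Shape: rectangular prism
l = 2 in, w = 3.8 in, h = 2.8 in
Formula: SA = 2(lw + lh + wh)
lw = 7.6, lh = 5.6, wh = 10.64
lw + lh + wh = 23.84
SA = 2 * 23.84
SA = 47.68
47.68 in^2


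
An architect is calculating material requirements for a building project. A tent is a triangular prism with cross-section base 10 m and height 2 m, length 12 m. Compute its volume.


Shape: triangular prism
Triangle base = 10 m, triangle height = 2 m, prism length L = 12 m
Formula: V = (1/2 * b * h_tri) * L
Cross-section area = 0.5 * 10 * 2 = 10
V = 10 * 12
V = 120
120 m^3


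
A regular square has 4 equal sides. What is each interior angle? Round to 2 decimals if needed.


Shape: regular square (4 sides)
Formula: interior angle = (n - 2) * 180 / n
(n - 2) = 2
(n - 2) * 180 = 360
angle = 360 / 4
angle = 90
90 degrees


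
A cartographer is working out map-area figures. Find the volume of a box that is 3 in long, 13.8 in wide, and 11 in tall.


Shape: rectangular prism
l = 3 in, w = 13.8 in, h = 11 in
Formula: V = l * w * h
V = 3 * 13.8 * 11
V = 41.4 * 11
V = 455.4
455.4 in^3


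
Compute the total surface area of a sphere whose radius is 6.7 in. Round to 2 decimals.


Shape: sphere
Radius r = 6.7 in
Formula: SA = 4 * pi * r^2
r^2 = 44.89
SA = 4 * pi * 44.89
SA = 179.56 * pi
SA = 564.1
564.1 in^2


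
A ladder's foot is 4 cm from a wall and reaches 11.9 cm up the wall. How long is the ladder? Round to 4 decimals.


Shape: right triangle
Legs a = 4 cm, b = 11.9 cm
Formula: c = sqrt(a^2 + b^2)
a^2 = 16, b^2 = 141.61
a^2 + b^2 = 157.61
c = sqrt(157.61)
c = 12.5543
12.5543 cm


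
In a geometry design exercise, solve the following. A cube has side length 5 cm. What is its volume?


Shape: cube
Side s = 5 cm
Formula: V = s^3
V = 5 * 5 * 5
V = 25 * 5
V = 125
125 cm^3


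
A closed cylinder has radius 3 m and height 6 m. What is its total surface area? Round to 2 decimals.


Shape: closed cylinder
Radius r = 3 m, Height h = 6 m
Formula: SA = 2*pi*r^2 + 2*pi*r*h = 2*pi*r*(r + h)
r + h = 9
2 * r * (r + h) = 2 * 3 * 9 = 54
SA = 54 * pi
SA = 169.65
169.65 m^2


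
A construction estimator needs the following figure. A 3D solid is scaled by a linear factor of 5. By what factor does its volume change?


Linear scale factor k = 5
Rule: under a linear scaling by k, volumes scale by k^3.
k^3 = 5 * 5 * 5
k^3 = 25 * 5
k^3 = 125
Volume scales by a factor of 125.
125 (dimensionless)


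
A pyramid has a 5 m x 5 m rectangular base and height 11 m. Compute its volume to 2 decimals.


Shape: rectangular pyramid
Base: 5 m x 5 m, Height h = 11 m
Formula: V = (1/3) * base_area * h
base_area = 5 * 5 = 25
base_area * h = 25 * 11 = 275
V = 275 / 3
V = 91.67
91.67 m^3


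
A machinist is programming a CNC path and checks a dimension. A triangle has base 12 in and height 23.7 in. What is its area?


Shape: triangle
Base b = 12 in, Height h = 23.7 in
Formula: A = (1/2) * b * h
A = 0.5 * 12 * 23.7
A = 0.5 * 284.4
A = 142.2
142.2 in^2


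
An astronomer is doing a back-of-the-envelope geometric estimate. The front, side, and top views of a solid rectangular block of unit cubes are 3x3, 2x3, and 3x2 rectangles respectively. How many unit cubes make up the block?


Orthographic views of a solid rectangular block:
Front view 3 x 3 -> length = 3, height = 3
Side view 2 x 3 -> width = 2, height = 3 (consistent)
Top view 3 x 2 -> confirms length = 3, width = 2
The block is 3 x 2 x 3.
Total unit cubes = 3 * 2 * 3 = 18
18 unit cubes


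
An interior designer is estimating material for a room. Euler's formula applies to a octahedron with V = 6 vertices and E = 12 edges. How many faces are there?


Polyhedron: octahedron
Euler's formula for convex polyhedra: V - E + F = 2
Given: V = 6 vertices and E = 12 edges
Solve for F:
F = 2 + E - V = 2 + 12 - 6 = 8
8 faces


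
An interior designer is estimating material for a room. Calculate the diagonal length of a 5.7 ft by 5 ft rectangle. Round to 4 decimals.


Shape: rectangle (diagonal via Pythagoras)
Sides: 5.7 ft and 5 ft
Formula: d = sqrt(l^2 + w^2)
l^2 = 32.49, w^2 = 25
l^2 + w^2 = 57.49
d = sqrt(57.49)
d = 7.5822
7.5822 ft


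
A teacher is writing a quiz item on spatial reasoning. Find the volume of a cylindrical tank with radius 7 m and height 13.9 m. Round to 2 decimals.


Shape: cylinder
Radius r = 7 m, Height h = 13.9 m
Formula: V = pi * r^2 * h
r^2 = 49
V = pi * 49 * 13.9
V = 681.1 * pi
V = 2139.74
2139.74 m^3


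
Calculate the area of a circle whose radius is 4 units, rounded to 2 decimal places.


Shape: circle
Radius r = 4 units
Formula: A = pi * r^2
r^2 = 4^2 = 16
A = pi * 16
A = 50.27
50.27 units^2


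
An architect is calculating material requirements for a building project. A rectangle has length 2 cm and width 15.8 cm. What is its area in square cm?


Shape: rectangle
Length l = 2 cm, Width w = 15.8 cm
Formula: A = l * w
A = 2 * 15.8
A = 31.6
31.6 cm^2


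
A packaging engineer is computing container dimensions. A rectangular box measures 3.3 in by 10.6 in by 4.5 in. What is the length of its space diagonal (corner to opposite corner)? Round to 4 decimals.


Shape: rectangular box (space diagonal)
l = 3.3 in, w = 10.6 in, h = 4.5 in
Visualize: the diagonal of the base, then a right triangle with that diagonal and the height.
Formula: d = sqrt(l^2 + w^2 + h^2)
l^2 + w^2 + h^2 = 10.89 + 112.36 + 20.25 = 143.5
d = sqrt(143.5)
d = 11.9791
11.9791 in


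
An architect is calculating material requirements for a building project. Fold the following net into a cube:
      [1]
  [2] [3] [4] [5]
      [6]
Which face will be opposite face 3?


Net: cross layout. Take square 3 as the base (bottom).
Fold the four squares in the horizontal row up around 3: 2 -> left, 4 -> right, 5 wraps to the top.
Fold 1 and 6 up from 3: 1 -> back, 6 -> front.
Opposite pairs are therefore: (1, 6), (2, 4), (3, 5).
Face 3 is opposite face 5.
face 5


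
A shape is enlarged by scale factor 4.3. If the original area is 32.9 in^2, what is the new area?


Linear scale factor k = 4.3
Original area = 32.9 in^2
Rule: under a linear scaling by k, areas scale by k^2.
k^2 = 4.3^2 = 18.49
New area = 32.9 * 18.49
New area = 608.321
608.321 in^2


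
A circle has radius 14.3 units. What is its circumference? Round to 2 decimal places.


Shape: circle
Radius r = 14.3 units
Formula: C = 2 * pi * r
C = 2 * pi * 14.3
C = 28.6 * pi
C = 89.85
89.85 units


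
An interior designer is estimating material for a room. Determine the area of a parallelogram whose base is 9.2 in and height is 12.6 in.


Shape: parallelogram
Base b = 9.2 in, Height h = 12.6 in
Formula: A = b * h
A = 9.2 * 12.6
A = 115.92
115.92 in^2


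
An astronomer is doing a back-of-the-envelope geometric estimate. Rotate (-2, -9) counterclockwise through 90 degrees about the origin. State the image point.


Transformation: rotation about the origin
Original point: (-2, -9)
Rule for 90 deg counterclockwise: (x, y) -> (-y, x)
Apply: (-2, -9) -> (9, -2)
(9, -2)


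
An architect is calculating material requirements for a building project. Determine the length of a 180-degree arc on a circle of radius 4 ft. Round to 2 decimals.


Shape: circular arc
Radius r = 4 ft, Angle = 180 degrees
Formula: L = (angle/360) * 2 * pi * r
2 * pi * r = 8 * pi
L = (180/360) * 8 * pi
L = 4 * pi
L = 12.57
12.57 ft


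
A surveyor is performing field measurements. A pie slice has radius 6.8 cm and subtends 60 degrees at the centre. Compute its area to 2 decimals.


Shape: circular sector
Radius r = 6.8 cm, Angle = 60 degrees
Formula: A = (angle/360) * pi * r^2
r^2 = 46.24
Fraction of circle = 60/360
A = (60/360) * pi * 46.24
A = 7.706667 * pi
A = 24.21
24.21 cm^2


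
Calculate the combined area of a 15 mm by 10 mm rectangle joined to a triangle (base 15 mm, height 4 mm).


Composite shape: rectangle + triangle
Rectangle area = 15 * 10 = 150
Triangle area = 0.5 * 15 * 4 = 30
Total = 150 + 30
Total = 180
180 mm^2


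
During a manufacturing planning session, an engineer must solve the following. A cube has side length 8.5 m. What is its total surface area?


Shape: cube
Side s = 8.5 m
A cube has 6 square faces.
Formula: SA = 6 * s^2
s^2 = 72.25
SA = 6 * 72.25
SA = 433.5
433.5 m^2


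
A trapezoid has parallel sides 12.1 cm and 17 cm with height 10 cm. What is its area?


Shape: trapezoid
Parallel sides a = 12.1 cm, b = 17 cm; Height h = 10 cm
Formula: A = (a + b) * h / 2
a + b = 12.1 + 17 = 29.1
A = 29.1 * 10 / 2
A = 291 / 2
A = 145.5
145.5 cm^2


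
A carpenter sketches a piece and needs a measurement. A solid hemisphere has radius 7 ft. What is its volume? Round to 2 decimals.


Shape: hemisphere (half of a sphere)
Radius r = 7 ft
Formula: V = (1/2) * (4/3) * pi * r^3 = (2/3) * pi * r^3
r^3 = 343
(2/3) * 343 = 228.666667
V = 228.666667 * pi
V = 718.38
718.38 ft^3


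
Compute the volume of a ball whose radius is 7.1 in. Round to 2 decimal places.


Shape: sphere
Radius r = 7.1 in
Formula: V = (4/3) * pi * r^3
r^3 = 357.911
(4/3) * 357.911 = 477.214667
V = 477.214667 * pi
V = 1499.21
1499.21 in^3


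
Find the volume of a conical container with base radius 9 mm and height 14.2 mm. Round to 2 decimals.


Shape: cone
Radius r = 9 mm, Height h = 14.2 mm
Formula: V = (1/3) * pi * r^2 * h
r^2 = 81
pi * r^2 * h = pi * 81 * 14.2 = 1150.2 * pi
V = 1150.2 * pi / 3
V = 1204.49
1204.49 mm^3


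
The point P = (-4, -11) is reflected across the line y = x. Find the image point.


Transformation: reflection
Original point: (-4, -11)
Rule for reflection over y = x: (x, y) -> (y, x)
Apply: (-4, -11) -> (-11, -4)
(-11, -4)


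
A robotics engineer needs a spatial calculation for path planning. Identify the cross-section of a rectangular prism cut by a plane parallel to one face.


Solid: rectangular prism
Cutting plane: parallel to one face
Visualize the intersection of the plane with the solid's surface.
The boundary of the cut region is a rectangle.
rectangle


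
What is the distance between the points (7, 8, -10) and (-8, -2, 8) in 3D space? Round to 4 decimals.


3D distance between two points
P1 = (7, 8, -10), P2 = (-8, -2, 8)
Formula: d = sqrt((x2-x1)^2 + (y2-y1)^2 + (z2-z1)^2)
dx = -8 - 7 = -15
dy = -2 - 8 = -10
dz = 8 - -10 = 18
dx^2 + dy^2 + dz^2 = 225 + 100 + 324 = 649
d = sqrt(649)
d = 25.4755
25.4755 units


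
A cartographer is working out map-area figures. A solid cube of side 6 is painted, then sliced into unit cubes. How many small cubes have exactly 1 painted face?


Large cube: 6 x 6 x 6, cut into unit cubes.
n = 6, so n - 2 = 4
Cubes with 1 painted face lie in the interior of each face.
A cube has 6 faces; each contributes (n - 2)^2 = 16 such cubes.
Count = 6 * 16 = 96
96 unit cubes


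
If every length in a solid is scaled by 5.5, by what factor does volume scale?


Linear scale factor k = 5.5
Rule: under a linear scaling by k, volumes scale by k^3.
k^3 = 5.5 * 5.5 * 5.5
k^3 = 30.25 * 5.5
k^3 = 166.375
Volume scales by a factor of 166.375.
166.375 (dimensionless)


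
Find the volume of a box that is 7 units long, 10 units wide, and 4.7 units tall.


Shape: rectangular prism
l = 7 units, w = 10 units, h = 4.7 units
Formula: V = l * w * h
V = 7 * 10 * 4.7
V = 70 * 4.7
V = 329
329 units^3


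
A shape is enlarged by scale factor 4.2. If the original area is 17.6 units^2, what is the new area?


Linear scale factor k = 4.2
Original area = 17.6 units^2
Rule: under a linear scaling by k, areas scale by k^2.
k^2 = 4.2^2 = 17.64
New area = 17.6 * 17.64
New area = 310.464
310.464 units^2


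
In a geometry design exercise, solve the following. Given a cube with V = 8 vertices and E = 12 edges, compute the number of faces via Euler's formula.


Polyhedron: cube
Euler's formula for convex polyhedra: V - E + F = 2
Given: V = 8 vertices and E = 12 edges
Solve for F:
F = 2 + E - V = 2 + 12 - 8 = 6
6 faces


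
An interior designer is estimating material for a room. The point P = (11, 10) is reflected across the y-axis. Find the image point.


Transformation: reflection
Original point: (11, 10)
Rule for reflection over the y-axis: (x, y) -> (-x, y)
Apply: (11, 10) -> (-11, 10)
(-11, 10)


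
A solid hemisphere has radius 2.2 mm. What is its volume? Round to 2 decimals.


Shape: hemisphere (half of a sphere)
Radius r = 2.2 mm
Formula: V = (1/2) * (4/3) * pi * r^3 = (2/3) * pi * r^3
r^3 = 10.648
(2/3) * 10.648 = 7.098667
V = 7.098667 * pi
V = 22.3
22.3 mm^3


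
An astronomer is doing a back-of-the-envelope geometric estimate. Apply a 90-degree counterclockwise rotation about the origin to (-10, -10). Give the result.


Transformation: rotation about the origin
Original point: (-10, -10)
Rule for 90 deg counterclockwise: (x, y) -> (-y, x)
Apply: (-10, -10) -> (10, -10)
(10, -10)


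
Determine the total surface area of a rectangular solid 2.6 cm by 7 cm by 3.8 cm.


Shape: rectangular prism
l = 2.6 cm, w = 7 cm, h = 3.8 cm
Formula: SA = 2(lw + lh + wh)
lw = 18.2, lh = 9.88, wh = 26.6
lw + lh + wh = 54.68
SA = 2 * 54.68
SA = 109.36
109.36 cm^2


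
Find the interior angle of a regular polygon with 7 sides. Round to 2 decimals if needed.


Shape: regular heptagon (7 sides)
Formula: interior angle = (n - 2) * 180 / n
(n - 2) = 5
(n - 2) * 180 = 900
angle = 900 / 7
angle = 128.57
128.57 degrees


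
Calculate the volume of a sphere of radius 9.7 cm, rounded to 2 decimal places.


Shape: sphere
Radius r = 9.7 cm
Formula: V = (4/3) * pi * r^3
r^3 = 912.673
(4/3) * 912.673 = 1216.897333
V = 1216.897333 * pi
V = 3823
3823 cm^3


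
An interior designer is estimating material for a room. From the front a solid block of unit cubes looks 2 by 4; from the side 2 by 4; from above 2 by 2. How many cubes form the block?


Orthographic views of a solid rectangular block:
Front view 2 x 4 -> length = 2, height = 4
Side view 2 x 4 -> width = 2, height = 4 (consistent)
Top view 2 x 2 -> confirms length = 2, width = 2
The block is 2 x 2 x 4.
Total unit cubes = 2 * 2 * 4 = 16
16 unit cubes


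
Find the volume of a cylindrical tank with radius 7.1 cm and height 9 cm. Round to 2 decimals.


Shape: cylinder
Radius r = 7.1 cm, Height h = 9 cm
Formula: V = pi * r^2 * h
r^2 = 50.41
V = pi * 50.41 * 9
V = 453.69 * pi
V = 1425.31
1425.31 cm^3


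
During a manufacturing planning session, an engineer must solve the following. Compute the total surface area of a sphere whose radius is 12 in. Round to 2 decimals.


Shape: sphere
Radius r = 12 in
Formula: SA = 4 * pi * r^2
r^2 = 144
SA = 4 * pi * 144
SA = 576 * pi
SA = 1809.56
1809.56 in^2


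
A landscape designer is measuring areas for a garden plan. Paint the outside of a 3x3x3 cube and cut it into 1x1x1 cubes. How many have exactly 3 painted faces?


Large cube: 3 x 3 x 3, cut into unit cubes.
Cubes with 3 painted faces are at the corners. A cube always has 8 corners.
Count = 8
8 unit cubes


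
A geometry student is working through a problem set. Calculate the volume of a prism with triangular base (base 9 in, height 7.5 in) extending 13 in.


Shape: triangular prism
Triangle base = 9 in, triangle height = 7.5 in, prism length L = 13 in
Formula: V = (1/2 * b * h_tri) * L
Cross-section area = 0.5 * 9 * 7.5 = 33.75
V = 33.75 * 13
V = 438.75
438.75 in^3


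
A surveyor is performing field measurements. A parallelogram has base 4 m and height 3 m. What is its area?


Shape: parallelogram
Base b = 4 m, Height h = 3 m
Formula: A = b * h
A = 4 * 3
A = 12
12 m^2


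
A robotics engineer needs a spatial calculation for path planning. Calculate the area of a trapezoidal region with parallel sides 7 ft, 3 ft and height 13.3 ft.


Shape: trapezoid
Parallel sides a = 7 ft, b = 3 ft; Height h = 13.3 ft
Formula: A = (a + b) * h / 2
a + b = 7 + 3 = 10
A = 10 * 13.3 / 2
A = 133 / 2
A = 66.5
66.5 ft^2


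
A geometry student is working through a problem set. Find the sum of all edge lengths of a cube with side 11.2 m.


Shape: cube
Side s = 11.2 m
A cube has 12 edges, all equal.
Formula: total edge length = 12 * s
Total = 12 * 11.2
Total = 134.4
134.4 m


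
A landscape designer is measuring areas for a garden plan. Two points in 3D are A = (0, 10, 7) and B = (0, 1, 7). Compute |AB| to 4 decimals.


3D distance between two points
P1 = (0, 10, 7), P2 = (0, 1, 7)
Formula: d = sqrt((x2-x1)^2 + (y2-y1)^2 + (z2-z1)^2)
dx = 0 - 0 = 0
dy = 1 - 10 = -9
dz = 7 - 7 = 0
dx^2 + dy^2 + dz^2 = 0 + 81 + 0 = 81
d = sqrt(81)
d = 9.0
9 units


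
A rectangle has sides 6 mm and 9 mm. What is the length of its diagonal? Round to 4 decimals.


Shape: rectangle (diagonal via Pythagoras)
Sides: 6 mm and 9 mm
Formula: d = sqrt(l^2 + w^2)
l^2 = 36, w^2 = 81
l^2 + w^2 = 117
d = sqrt(117)
d = 10.8167
10.8167 mm


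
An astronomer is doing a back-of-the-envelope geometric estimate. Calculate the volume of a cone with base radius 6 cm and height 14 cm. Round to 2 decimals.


Shape: cone
Radius r = 6 cm, Height h = 14 cm
Formula: V = (1/3) * pi * r^2 * h
r^2 = 36
pi * r^2 * h = pi * 36 * 14 = 504 * pi
V = 504 * pi / 3
V = 527.79
527.79 cm^3


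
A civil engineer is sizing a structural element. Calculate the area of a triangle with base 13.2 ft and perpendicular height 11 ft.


Shape: triangle
Base b = 13.2 ft, Height h = 11 ft
Formula: A = (1/2) * b * h
A = 0.5 * 13.2 * 11
A = 0.5 * 145.2
A = 72.6
72.6 ft^2


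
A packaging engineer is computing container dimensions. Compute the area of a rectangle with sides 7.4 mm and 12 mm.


Shape: rectangle
Length l = 7.4 mm, Width w = 12 mm
Formula: A = l * w
A = 7.4 * 12
A = 88.8
88.8 mm^2


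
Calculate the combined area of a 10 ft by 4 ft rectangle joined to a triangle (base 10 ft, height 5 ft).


Composite shape: rectangle + triangle
Rectangle area = 10 * 4 = 40
Triangle area = 0.5 * 10 * 5 = 25
Total = 40 + 25
Total = 65
65 ft^2


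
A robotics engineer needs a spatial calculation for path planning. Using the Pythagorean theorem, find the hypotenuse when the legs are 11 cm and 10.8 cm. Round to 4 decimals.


Shape: right triangle
Legs a = 11 cm, b = 10.8 cm
Formula: c = sqrt(a^2 + b^2)
a^2 = 121, b^2 = 116.64
a^2 + b^2 = 237.64
c = sqrt(237.64)
c = 15.4156
15.4156 cm


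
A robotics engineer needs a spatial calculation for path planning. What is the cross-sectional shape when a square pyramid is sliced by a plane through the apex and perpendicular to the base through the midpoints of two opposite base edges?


Solid: square pyramid
Cutting plane: through the apex and perpendicular to the base through the midpoints of two opposite base edges
Visualize the intersection of the plane with the solid's surface.
The boundary of the cut region is a isosceles triangle.
isosceles triangle


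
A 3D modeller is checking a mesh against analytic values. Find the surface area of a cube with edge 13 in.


Shape: cube
Side s = 13 in
A cube has 6 square faces.
Formula: SA = 6 * s^2
s^2 = 169
SA = 6 * 169
SA = 1014
1014 in^2


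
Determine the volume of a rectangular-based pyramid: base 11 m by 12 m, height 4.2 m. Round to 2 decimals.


Shape: rectangular pyramid
Base: 11 m x 12 m, Height h = 4.2 m
Formula: V = (1/3) * base_area * h
base_area = 11 * 12 = 132
base_area * h = 132 * 4.2 = 554.4
V = 554.4 / 3
V = 184.8
184.8 m^3


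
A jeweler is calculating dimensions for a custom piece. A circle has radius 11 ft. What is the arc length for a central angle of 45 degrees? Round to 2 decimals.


Shape: circular arc
Radius r = 11 ft, Angle = 45 degrees
Formula: L = (angle/360) * 2 * pi * r
2 * pi * r = 22 * pi
L = (45/360) * 22 * pi
L = 2.75 * pi
L = 8.64
8.64 ft


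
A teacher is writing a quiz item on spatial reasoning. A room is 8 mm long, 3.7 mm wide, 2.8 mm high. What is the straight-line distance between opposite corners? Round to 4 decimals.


Shape: rectangular box (space diagonal)
l = 8 mm, w = 3.7 mm, h = 2.8 mm
Visualize: the diagonal of the base, then a right triangle with that diagonal and the height.
Formula: d = sqrt(l^2 + w^2 + h^2)
l^2 + w^2 + h^2 = 64 + 13.69 + 7.84 = 85.53
d = sqrt(85.53)
d = 9.2482
9.2482 mm


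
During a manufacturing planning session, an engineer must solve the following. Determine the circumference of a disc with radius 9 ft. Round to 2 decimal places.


Shape: circle
Radius r = 9 ft
Formula: C = 2 * pi * r
C = 2 * pi * 9
C = 18 * pi
C = 56.55
56.55 ft


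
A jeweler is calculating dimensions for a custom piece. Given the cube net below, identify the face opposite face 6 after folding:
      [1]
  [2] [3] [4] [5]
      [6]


Net: cross layout. Take square 3 as the base (bottom).
Fold the four squares in the horizontal row up around 3: 2 -> left, 4 -> right, 5 wraps to the top.
Fold 1 and 6 up from 3: 1 -> back, 6 -> front.
Opposite pairs are therefore: (1, 6), (2, 4), (3, 5).
Face 6 is opposite face 1.
face 1


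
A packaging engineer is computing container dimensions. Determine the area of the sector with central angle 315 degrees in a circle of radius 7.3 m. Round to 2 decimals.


Shape: circular sector
Radius r = 7.3 m, Angle = 315 degrees
Formula: A = (angle/360) * pi * r^2
r^2 = 53.29
Fraction of circle = 315/360
A = (315/360) * pi * 53.29
A = 46.62875 * pi
A = 146.49
146.49 m^2


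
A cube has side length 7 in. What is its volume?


Shape: cube
Side s = 7 in
Formula: V = s^3
V = 7 * 7 * 7
V = 49 * 7
V = 343
343 in^3


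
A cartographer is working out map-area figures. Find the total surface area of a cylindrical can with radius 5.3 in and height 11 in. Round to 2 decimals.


Shape: closed cylinder
Radius r = 5.3 in, Height h = 11 in
Formula: SA = 2*pi*r^2 + 2*pi*r*h = 2*pi*r*(r + h)
r + h = 16.3
2 * r * (r + h) = 2 * 5.3 * 16.3 = 172.78
SA = 172.78 * pi
SA = 542.8
542.8 in^2


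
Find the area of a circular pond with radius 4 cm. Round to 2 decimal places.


Shape: circle
Radius r = 4 cm
Formula: A = pi * r^2
r^2 = 4^2 = 16
A = pi * 16
A = 50.27
50.27 cm^2


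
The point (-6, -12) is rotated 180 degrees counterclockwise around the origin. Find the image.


Transformation: rotation about the origin
Original point: (-6, -12)
Rule for 180 deg: (x, y) -> (-x, -y)
Apply: (-6, -12) -> (6, 12)
(6, 12)


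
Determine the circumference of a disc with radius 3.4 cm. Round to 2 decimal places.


Shape: circle
Radius r = 3.4 cm
Formula: C = 2 * pi * r
C = 2 * pi * 3.4
C = 6.8 * pi
C = 21.36
21.36 cm


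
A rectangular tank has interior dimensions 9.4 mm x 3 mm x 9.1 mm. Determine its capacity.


Shape: rectangular prism
l = 9.4 mm, w = 3 mm, h = 9.1 mm
Formula: V = l * w * h
V = 9.4 * 3 * 9.1
V = 28.2 * 9.1
V = 256.62
256.62 mm^3


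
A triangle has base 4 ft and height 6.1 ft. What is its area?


Shape: triangle
Base b = 4 ft, Height h = 6.1 ft
Formula: A = (1/2) * b * h
A = 0.5 * 4 * 6.1
A = 0.5 * 24.4
A = 12.2
12.2 ft^2


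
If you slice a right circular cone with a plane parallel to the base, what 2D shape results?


Solid: right circular cone
Cutting plane: parallel to the base
Visualize the intersection of the plane with the solid's surface.
The boundary of the cut region is a circle.
circle


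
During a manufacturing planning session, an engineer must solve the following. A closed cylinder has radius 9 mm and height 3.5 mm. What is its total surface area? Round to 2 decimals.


Shape: closed cylinder
Radius r = 9 mm, Height h = 3.5 mm
Formula: SA = 2*pi*r^2 + 2*pi*r*h = 2*pi*r*(r + h)
r + h = 12.5
2 * r * (r + h) = 2 * 9 * 12.5 = 225
SA = 225 * pi
SA = 706.86
706.86 mm^2


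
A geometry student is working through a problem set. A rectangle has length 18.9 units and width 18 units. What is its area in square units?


Shape: rectangle
Length l = 18.9 units, Width w = 18 units
Formula: A = l * w
A = 18.9 * 18
A = 340.2
340.2 units^2


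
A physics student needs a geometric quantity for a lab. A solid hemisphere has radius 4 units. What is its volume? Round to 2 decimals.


Shape: hemisphere (half of a sphere)
Radius r = 4 units
Formula: V = (1/2) * (4/3) * pi * r^3 = (2/3) * pi * r^3
r^3 = 64
(2/3) * 64 = 42.666667
V = 42.666667 * pi
V = 134.04
134.04 units^3


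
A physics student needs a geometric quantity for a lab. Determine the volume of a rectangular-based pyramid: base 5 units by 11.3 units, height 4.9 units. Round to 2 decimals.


Shape: rectangular pyramid
Base: 5 units x 11.3 units, Height h = 4.9 units
Formula: V = (1/3) * base_area * h
base_area = 5 * 11.3 = 56.5
base_area * h = 56.5 * 4.9 = 276.85
V = 276.85 / 3
V = 92.28
92.28 units^3


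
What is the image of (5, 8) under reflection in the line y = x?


Transformation: reflection
Original point: (5, 8)
Rule for reflection over y = x: (x, y) -> (y, x)
Apply: (5, 8) -> (8, 5)
(8, 5)


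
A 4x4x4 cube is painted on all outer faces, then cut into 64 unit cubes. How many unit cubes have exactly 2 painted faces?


Large cube: 4 x 4 x 4, cut into unit cubes.
n = 4, so n - 2 = 2
Cubes with 2 painted faces lie along the edges, excluding corners.
A cube has 12 edges; each contributes (n - 2) = 2 such cubes.
Count = 12 * 2 = 24
24 unit cubes


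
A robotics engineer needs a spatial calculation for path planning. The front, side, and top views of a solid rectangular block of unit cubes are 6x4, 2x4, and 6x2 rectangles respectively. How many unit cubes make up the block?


Orthographic views of a solid rectangular block:
Front view 6 x 4 -> length = 6, height = 4
Side view 2 x 4 -> width = 2, height = 4 (consistent)
Top view 6 x 2 -> confirms length = 6, width = 2
The block is 6 x 2 x 4.
Total unit cubes = 6 * 2 * 4 = 48
48 unit cubes


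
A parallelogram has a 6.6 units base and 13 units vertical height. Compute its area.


Shape: parallelogram
Base b = 6.6 units, Height h = 13 units
Formula: A = b * h
A = 6.6 * 13
A = 85.8
85.8 units^2


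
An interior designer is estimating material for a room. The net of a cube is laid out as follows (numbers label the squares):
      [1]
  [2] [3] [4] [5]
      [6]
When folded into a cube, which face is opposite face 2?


Net: cross layout. Take square 3 as the base (bottom).
Fold the four squares in the horizontal row up around 3: 2 -> left, 4 -> right, 5 wraps to the top.
Fold 1 and 6 up from 3: 1 -> back, 6 -> front.
Opposite pairs are therefore: (1, 6), (2, 4), (3, 5).
Face 2 is opposite face 4.
face 4


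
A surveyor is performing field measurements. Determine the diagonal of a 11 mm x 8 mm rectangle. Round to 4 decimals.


Shape: rectangle (diagonal via Pythagoras)
Sides: 11 mm and 8 mm
Formula: d = sqrt(l^2 + w^2)
l^2 = 121, w^2 = 64
l^2 + w^2 = 185
d = sqrt(185)
d = 13.6015
13.6015 mm


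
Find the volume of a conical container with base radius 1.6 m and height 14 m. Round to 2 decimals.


Shape: cone
Radius r = 1.6 m, Height h = 14 m
Formula: V = (1/3) * pi * r^2 * h
r^2 = 2.56
pi * r^2 * h = pi * 2.56 * 14 = 35.84 * pi
V = 35.84 * pi / 3
V = 37.53
37.53 m^3


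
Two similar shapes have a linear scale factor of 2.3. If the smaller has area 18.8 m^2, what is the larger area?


Linear scale factor k = 2.3
Original area = 18.8 m^2
Rule: under a linear scaling by k, areas scale by k^2.
k^2 = 2.3^2 = 5.29
New area = 18.8 * 5.29
New area = 99.452
99.452 m^2


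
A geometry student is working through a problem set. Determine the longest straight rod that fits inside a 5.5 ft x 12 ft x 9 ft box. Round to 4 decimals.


Shape: rectangular box (space diagonal)
l = 5.5 ft, w = 12 ft, h = 9 ft
Visualize: the diagonal of the base, then a right triangle with that diagonal and the height.
Formula: d = sqrt(l^2 + w^2 + h^2)
l^2 + w^2 + h^2 = 30.25 + 144 + 81 = 255.25
d = sqrt(255.25)
d = 15.9765
15.9765 ft


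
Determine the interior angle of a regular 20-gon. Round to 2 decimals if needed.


Shape: regular icosagon (20 sides)
Formula: interior angle = (n - 2) * 180 / n
(n - 2) = 18
(n - 2) * 180 = 3240
angle = 3240 / 20
angle = 162
162 degrees


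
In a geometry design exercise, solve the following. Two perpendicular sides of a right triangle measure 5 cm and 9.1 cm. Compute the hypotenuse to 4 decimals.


Shape: right triangle
Legs a = 5 cm, b = 9.1 cm
Formula: c = sqrt(a^2 + b^2)
a^2 = 25, b^2 = 82.81
a^2 + b^2 = 107.81
c = sqrt(107.81)
c = 10.3832
10.3832 cm


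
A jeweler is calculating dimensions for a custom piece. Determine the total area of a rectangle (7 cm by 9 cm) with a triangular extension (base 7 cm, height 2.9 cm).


Composite shape: rectangle + triangle
Rectangle area = 7 * 9 = 63
Triangle area = 0.5 * 7 * 2.9 = 10.15
Total = 63 + 10.15
Total = 73.15
73.15 cm^2


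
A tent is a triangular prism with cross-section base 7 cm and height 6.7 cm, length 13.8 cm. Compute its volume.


Shape: triangular prism
Triangle base = 7 cm, triangle height = 6.7 cm, prism length L = 13.8 cm
Formula: V = (1/2 * b * h_tri) * L
Cross-section area = 0.5 * 7 * 6.7 = 23.45
V = 23.45 * 13.8
V = 323.61
323.61 cm^3


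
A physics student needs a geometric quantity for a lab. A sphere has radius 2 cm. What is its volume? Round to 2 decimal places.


Shape: sphere
Radius r = 2 cm
Formula: V = (4/3) * pi * r^3
r^3 = 8
(4/3) * 8 = 10.666667
V = 10.666667 * pi
V = 33.51
33.51 cm^3


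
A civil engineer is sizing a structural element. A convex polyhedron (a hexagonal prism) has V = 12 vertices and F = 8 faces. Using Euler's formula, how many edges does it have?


Polyhedron: hexagonal prism
Euler's formula for convex polyhedra: V - E + F = 2
Given: V = 12 vertices and F = 8 faces
Solve for E:
E = V + F - 2 = 12 + 8 - 2 = 18
18 edges


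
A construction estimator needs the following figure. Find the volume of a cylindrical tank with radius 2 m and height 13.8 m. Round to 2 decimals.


Shape: cylinder
Radius r = 2 m, Height h = 13.8 m
Formula: V = pi * r^2 * h
r^2 = 4
V = pi * 4 * 13.8
V = 55.2 * pi
V = 173.42
173.42 m^3


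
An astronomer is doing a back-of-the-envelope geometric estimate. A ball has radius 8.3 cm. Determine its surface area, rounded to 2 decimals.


Shape: sphere
Radius r = 8.3 cm
Formula: SA = 4 * pi * r^2
r^2 = 68.89
SA = 4 * pi * 68.89
SA = 275.56 * pi
SA = 865.7
865.7 cm^2
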